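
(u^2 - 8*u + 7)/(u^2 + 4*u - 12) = (u^2 - 8*u + 7)/(u^2 + 4*u - 12)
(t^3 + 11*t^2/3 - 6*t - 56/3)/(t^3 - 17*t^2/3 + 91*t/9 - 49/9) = 3*(t^2 + 6*t + 8)/(3*t^2 - 10*t + 7)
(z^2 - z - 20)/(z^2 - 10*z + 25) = (z + 4)/(z - 5)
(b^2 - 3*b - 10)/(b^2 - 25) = (b + 2)/(b + 5)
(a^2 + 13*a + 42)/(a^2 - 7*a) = (a^2 + 13*a + 42)/(a*(a - 7))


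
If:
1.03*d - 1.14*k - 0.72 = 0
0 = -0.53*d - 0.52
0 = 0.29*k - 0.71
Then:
No Solution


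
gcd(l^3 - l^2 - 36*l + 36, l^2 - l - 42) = l + 6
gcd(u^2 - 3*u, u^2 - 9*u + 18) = u - 3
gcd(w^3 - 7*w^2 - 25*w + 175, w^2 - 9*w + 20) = w - 5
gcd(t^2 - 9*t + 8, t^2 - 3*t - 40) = t - 8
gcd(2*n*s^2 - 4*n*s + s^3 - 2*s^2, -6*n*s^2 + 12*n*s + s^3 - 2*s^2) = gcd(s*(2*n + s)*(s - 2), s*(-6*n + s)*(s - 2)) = s^2 - 2*s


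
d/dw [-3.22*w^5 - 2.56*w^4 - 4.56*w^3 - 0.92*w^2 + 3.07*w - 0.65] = -16.1*w^4 - 10.24*w^3 - 13.68*w^2 - 1.84*w + 3.07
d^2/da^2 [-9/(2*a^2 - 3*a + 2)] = 18*(4*a^2 - 6*a - (4*a - 3)^2 + 4)/(2*a^2 - 3*a + 2)^3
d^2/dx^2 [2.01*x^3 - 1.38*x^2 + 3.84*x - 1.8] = 12.06*x - 2.76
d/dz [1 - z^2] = -2*z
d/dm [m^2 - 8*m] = 2*m - 8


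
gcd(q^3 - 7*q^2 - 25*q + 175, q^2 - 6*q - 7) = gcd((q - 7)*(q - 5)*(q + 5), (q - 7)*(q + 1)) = q - 7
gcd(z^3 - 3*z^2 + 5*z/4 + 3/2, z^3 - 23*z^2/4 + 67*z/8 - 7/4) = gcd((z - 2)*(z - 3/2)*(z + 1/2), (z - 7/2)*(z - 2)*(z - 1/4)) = z - 2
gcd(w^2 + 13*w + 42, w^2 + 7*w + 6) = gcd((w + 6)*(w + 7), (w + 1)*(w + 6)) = w + 6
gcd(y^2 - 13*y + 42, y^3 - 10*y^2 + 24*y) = y - 6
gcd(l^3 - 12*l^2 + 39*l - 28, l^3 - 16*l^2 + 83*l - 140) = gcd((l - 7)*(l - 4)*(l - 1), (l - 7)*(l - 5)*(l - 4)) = l^2 - 11*l + 28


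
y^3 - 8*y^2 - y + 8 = (y - 8)*(y - 1)*(y + 1)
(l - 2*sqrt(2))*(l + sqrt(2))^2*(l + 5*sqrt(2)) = l^4 + 5*sqrt(2)*l^3 - 6*l^2 - 34*sqrt(2)*l - 40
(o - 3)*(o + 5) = o^2 + 2*o - 15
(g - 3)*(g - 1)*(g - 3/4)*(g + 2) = g^4 - 11*g^3/4 - 7*g^2/2 + 39*g/4 - 9/2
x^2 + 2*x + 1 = (x + 1)^2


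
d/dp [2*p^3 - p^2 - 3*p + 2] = 6*p^2 - 2*p - 3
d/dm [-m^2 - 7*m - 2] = -2*m - 7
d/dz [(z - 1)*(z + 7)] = 2*z + 6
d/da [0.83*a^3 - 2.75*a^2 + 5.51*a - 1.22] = 2.49*a^2 - 5.5*a + 5.51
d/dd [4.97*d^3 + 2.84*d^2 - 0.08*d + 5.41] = 14.91*d^2 + 5.68*d - 0.08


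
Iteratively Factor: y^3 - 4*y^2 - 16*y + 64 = (y - 4)*(y^2 - 16) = (y - 4)^2*(y + 4)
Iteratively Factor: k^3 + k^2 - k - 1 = (k - 1)*(k^2 + 2*k + 1) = (k - 1)*(k + 1)*(k + 1)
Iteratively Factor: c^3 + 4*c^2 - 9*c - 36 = (c + 4)*(c^2 - 9) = (c + 3)*(c + 4)*(c - 3)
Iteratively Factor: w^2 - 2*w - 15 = (w + 3)*(w - 5)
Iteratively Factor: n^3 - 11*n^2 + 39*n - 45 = (n - 3)*(n^2 - 8*n + 15) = (n - 3)^2*(n - 5)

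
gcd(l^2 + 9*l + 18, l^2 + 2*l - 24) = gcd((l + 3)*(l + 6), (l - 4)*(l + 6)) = l + 6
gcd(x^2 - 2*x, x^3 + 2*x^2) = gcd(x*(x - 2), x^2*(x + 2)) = x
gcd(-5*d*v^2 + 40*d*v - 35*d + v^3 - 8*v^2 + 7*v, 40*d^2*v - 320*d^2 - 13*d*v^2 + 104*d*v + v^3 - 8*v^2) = -5*d + v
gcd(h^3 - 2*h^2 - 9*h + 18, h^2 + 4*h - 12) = h - 2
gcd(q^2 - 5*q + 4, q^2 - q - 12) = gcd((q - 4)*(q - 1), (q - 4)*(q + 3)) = q - 4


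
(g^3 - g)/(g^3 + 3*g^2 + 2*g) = (g - 1)/(g + 2)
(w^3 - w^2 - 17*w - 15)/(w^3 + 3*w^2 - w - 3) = (w - 5)/(w - 1)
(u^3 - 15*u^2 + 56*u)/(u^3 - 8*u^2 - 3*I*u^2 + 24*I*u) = (u - 7)/(u - 3*I)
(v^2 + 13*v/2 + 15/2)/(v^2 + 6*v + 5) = (v + 3/2)/(v + 1)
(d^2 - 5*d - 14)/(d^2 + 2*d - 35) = (d^2 - 5*d - 14)/(d^2 + 2*d - 35)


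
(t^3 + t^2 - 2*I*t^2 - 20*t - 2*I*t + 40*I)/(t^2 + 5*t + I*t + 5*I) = (t^2 - 2*t*(2 + I) + 8*I)/(t + I)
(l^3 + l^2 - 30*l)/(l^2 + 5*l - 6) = l*(l - 5)/(l - 1)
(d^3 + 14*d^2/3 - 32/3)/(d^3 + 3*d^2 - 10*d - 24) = (d - 4/3)/(d - 3)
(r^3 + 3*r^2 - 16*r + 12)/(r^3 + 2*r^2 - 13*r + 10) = (r + 6)/(r + 5)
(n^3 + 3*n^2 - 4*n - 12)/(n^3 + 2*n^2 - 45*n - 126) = (n^2 - 4)/(n^2 - n - 42)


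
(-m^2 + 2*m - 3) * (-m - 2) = m^3 - m + 6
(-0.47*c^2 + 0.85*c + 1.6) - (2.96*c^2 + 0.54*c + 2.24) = -3.43*c^2 + 0.31*c - 0.64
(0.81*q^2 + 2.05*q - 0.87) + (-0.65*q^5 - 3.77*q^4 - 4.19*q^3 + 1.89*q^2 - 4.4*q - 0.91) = -0.65*q^5 - 3.77*q^4 - 4.19*q^3 + 2.7*q^2 - 2.35*q - 1.78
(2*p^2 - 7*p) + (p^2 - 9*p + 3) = 3*p^2 - 16*p + 3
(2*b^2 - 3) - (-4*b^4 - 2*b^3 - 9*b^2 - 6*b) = 4*b^4 + 2*b^3 + 11*b^2 + 6*b - 3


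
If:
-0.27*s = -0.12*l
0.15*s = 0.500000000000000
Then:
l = 7.50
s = 3.33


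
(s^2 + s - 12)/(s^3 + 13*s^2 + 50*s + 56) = (s - 3)/(s^2 + 9*s + 14)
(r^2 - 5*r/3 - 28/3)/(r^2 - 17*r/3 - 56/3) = (r - 4)/(r - 8)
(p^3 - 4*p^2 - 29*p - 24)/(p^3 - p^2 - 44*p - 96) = (p + 1)/(p + 4)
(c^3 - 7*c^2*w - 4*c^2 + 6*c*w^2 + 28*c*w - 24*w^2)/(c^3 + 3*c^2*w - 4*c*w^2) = (c^2 - 6*c*w - 4*c + 24*w)/(c*(c + 4*w))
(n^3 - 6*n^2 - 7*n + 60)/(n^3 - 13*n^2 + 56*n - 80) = (n + 3)/(n - 4)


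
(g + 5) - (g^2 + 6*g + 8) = -g^2 - 5*g - 3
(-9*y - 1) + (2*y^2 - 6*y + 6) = 2*y^2 - 15*y + 5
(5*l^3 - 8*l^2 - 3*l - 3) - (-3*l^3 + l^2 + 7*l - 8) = 8*l^3 - 9*l^2 - 10*l + 5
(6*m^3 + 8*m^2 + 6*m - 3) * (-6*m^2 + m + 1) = -36*m^5 - 42*m^4 - 22*m^3 + 32*m^2 + 3*m - 3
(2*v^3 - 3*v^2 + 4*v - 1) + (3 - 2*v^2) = 2*v^3 - 5*v^2 + 4*v + 2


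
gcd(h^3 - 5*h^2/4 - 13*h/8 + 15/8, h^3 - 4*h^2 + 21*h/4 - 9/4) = h^2 - 5*h/2 + 3/2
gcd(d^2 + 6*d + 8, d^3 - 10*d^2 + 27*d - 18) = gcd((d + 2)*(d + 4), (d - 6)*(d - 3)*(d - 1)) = 1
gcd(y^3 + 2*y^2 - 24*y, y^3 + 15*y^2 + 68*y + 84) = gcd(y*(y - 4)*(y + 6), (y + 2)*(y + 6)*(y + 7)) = y + 6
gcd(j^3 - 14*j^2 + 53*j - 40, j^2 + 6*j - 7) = j - 1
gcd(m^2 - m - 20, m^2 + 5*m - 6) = 1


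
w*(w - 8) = w^2 - 8*w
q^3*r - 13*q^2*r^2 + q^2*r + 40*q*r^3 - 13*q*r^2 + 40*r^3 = (q - 8*r)*(q - 5*r)*(q*r + r)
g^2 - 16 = (g - 4)*(g + 4)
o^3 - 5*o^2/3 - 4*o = o*(o - 3)*(o + 4/3)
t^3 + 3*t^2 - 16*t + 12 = (t - 2)*(t - 1)*(t + 6)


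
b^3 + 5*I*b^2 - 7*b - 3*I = (b + I)^2*(b + 3*I)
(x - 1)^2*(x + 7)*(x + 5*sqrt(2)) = x^4 + 5*x^3 + 5*sqrt(2)*x^3 - 13*x^2 + 25*sqrt(2)*x^2 - 65*sqrt(2)*x + 7*x + 35*sqrt(2)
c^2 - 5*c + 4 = (c - 4)*(c - 1)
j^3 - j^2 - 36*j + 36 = (j - 6)*(j - 1)*(j + 6)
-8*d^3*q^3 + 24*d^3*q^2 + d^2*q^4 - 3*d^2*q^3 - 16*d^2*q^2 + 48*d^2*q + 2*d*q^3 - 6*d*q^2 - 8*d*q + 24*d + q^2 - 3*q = (-8*d + q)*(q - 3)*(d*q + 1)^2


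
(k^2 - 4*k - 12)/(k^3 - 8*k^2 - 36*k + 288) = (k + 2)/(k^2 - 2*k - 48)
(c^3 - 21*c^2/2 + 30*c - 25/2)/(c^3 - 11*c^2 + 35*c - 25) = (c - 1/2)/(c - 1)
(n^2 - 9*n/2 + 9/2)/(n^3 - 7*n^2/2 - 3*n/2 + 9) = (2*n - 3)/(2*n^2 - n - 6)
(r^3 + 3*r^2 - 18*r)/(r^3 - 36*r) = (r - 3)/(r - 6)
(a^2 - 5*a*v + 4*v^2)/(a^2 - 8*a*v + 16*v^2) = (-a + v)/(-a + 4*v)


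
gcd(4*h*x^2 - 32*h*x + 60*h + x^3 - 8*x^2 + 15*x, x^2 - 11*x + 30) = x - 5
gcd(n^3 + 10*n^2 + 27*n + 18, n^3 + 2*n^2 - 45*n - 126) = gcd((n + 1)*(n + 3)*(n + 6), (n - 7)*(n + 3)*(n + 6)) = n^2 + 9*n + 18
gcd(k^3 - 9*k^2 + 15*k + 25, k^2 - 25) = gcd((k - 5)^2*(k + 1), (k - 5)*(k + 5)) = k - 5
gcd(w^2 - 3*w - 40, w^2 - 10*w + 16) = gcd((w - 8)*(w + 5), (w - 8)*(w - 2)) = w - 8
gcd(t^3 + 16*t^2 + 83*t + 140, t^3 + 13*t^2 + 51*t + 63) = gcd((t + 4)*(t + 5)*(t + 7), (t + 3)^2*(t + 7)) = t + 7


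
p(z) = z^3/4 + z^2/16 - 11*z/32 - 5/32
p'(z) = 3*z^2/4 + z/8 - 11/32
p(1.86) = 1.03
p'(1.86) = 2.48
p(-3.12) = -6.07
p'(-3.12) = 6.57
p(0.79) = -0.27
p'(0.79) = 0.22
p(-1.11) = -0.04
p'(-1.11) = 0.44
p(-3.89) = -12.59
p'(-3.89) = 10.52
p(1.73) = 0.73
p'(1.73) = 2.12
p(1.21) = -0.04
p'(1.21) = 0.91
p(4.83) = 27.81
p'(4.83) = 17.76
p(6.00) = 54.03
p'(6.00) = 27.41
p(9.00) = 184.06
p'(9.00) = 61.53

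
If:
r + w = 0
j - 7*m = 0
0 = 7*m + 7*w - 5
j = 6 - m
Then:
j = 21/4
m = 3/4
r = 1/28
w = -1/28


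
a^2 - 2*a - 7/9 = (a - 7/3)*(a + 1/3)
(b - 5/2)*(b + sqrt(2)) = b^2 - 5*b/2 + sqrt(2)*b - 5*sqrt(2)/2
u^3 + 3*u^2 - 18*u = u*(u - 3)*(u + 6)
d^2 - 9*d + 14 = (d - 7)*(d - 2)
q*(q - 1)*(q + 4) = q^3 + 3*q^2 - 4*q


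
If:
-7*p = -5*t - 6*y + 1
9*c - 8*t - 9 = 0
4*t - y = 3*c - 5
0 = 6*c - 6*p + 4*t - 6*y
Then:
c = -41/103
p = -139/103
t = -162/103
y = -10/103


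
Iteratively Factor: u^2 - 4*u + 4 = (u - 2)*(u - 2)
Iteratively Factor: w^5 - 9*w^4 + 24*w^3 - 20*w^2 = (w)*(w^4 - 9*w^3 + 24*w^2 - 20*w) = w*(w - 2)*(w^3 - 7*w^2 + 10*w) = w*(w - 2)^2*(w^2 - 5*w) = w*(w - 5)*(w - 2)^2*(w)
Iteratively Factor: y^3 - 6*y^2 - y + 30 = (y - 3)*(y^2 - 3*y - 10) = (y - 5)*(y - 3)*(y + 2)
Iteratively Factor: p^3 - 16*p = (p - 4)*(p^2 + 4*p) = (p - 4)*(p + 4)*(p)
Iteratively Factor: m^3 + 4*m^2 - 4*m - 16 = (m + 4)*(m^2 - 4) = (m + 2)*(m + 4)*(m - 2)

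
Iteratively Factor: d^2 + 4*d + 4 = (d + 2)*(d + 2)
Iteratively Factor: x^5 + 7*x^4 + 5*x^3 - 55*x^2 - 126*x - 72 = (x + 3)*(x^4 + 4*x^3 - 7*x^2 - 34*x - 24) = (x - 3)*(x + 3)*(x^3 + 7*x^2 + 14*x + 8) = (x - 3)*(x + 1)*(x + 3)*(x^2 + 6*x + 8) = (x - 3)*(x + 1)*(x + 2)*(x + 3)*(x + 4)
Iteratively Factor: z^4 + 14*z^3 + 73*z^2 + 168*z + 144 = (z + 3)*(z^3 + 11*z^2 + 40*z + 48) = (z + 3)*(z + 4)*(z^2 + 7*z + 12) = (z + 3)^2*(z + 4)*(z + 4)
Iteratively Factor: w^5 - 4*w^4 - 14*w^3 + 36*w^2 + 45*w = (w + 1)*(w^4 - 5*w^3 - 9*w^2 + 45*w) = (w + 1)*(w + 3)*(w^3 - 8*w^2 + 15*w) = (w - 5)*(w + 1)*(w + 3)*(w^2 - 3*w) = w*(w - 5)*(w + 1)*(w + 3)*(w - 3)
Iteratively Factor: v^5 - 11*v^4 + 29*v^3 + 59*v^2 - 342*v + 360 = (v - 2)*(v^4 - 9*v^3 + 11*v^2 + 81*v - 180) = (v - 2)*(v + 3)*(v^3 - 12*v^2 + 47*v - 60) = (v - 4)*(v - 2)*(v + 3)*(v^2 - 8*v + 15) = (v - 4)*(v - 3)*(v - 2)*(v + 3)*(v - 5)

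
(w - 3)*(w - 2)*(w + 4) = w^3 - w^2 - 14*w + 24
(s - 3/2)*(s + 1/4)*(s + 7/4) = s^3 + s^2/2 - 41*s/16 - 21/32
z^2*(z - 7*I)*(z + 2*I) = z^4 - 5*I*z^3 + 14*z^2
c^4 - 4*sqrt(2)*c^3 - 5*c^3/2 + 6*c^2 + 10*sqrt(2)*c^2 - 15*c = c*(c - 5/2)*(c - 3*sqrt(2))*(c - sqrt(2))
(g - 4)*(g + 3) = g^2 - g - 12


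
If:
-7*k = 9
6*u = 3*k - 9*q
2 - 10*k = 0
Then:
No Solution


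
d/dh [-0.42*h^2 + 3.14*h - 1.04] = 3.14 - 0.84*h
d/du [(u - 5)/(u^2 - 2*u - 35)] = (u^2 - 2*u - 2*(u - 5)*(u - 1) - 35)/(-u^2 + 2*u + 35)^2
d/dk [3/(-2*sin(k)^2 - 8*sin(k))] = 3*(sin(k) + 2)*cos(k)/((sin(k) + 4)^2*sin(k)^2)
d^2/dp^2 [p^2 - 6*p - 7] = 2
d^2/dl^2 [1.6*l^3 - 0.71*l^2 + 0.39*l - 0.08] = 9.6*l - 1.42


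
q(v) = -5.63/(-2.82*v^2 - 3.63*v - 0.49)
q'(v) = -5.63*(5.64*v + 3.63)/(-2.82*v^2 - 3.63*v - 0.49)^2 = (-31.7532*v - 20.4369)/(2.82*v^2 + 3.63*v + 0.49)^2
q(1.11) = 0.70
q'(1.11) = -0.87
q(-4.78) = 0.12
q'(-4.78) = 0.06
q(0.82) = 1.05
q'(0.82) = -1.62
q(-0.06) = 19.94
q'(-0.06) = -232.45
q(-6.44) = 0.06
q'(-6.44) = 0.02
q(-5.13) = 0.10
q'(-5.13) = 0.05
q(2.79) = 0.17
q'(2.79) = -0.10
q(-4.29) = 0.15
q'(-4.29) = 0.09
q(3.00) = 0.15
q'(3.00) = -0.09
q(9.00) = 0.02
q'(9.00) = -0.00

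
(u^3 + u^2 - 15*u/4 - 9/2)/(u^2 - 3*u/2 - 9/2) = (u^2 - u/2 - 3)/(u - 3)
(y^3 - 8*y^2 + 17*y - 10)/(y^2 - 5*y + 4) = (y^2 - 7*y + 10)/(y - 4)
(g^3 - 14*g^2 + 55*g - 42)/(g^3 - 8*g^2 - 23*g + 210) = (g - 1)/(g + 5)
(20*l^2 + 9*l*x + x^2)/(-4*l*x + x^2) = (20*l^2 + 9*l*x + x^2)/(x*(-4*l + x))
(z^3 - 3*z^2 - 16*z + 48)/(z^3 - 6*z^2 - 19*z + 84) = (z - 4)/(z - 7)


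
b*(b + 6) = b^2 + 6*b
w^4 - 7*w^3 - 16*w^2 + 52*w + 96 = (w - 8)*(w - 3)*(w + 2)^2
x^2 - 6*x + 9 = (x - 3)^2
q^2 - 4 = (q - 2)*(q + 2)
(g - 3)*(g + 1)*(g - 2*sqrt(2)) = g^3 - 2*sqrt(2)*g^2 - 2*g^2 - 3*g + 4*sqrt(2)*g + 6*sqrt(2)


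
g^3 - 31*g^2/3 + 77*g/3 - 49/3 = (g - 7)*(g - 7/3)*(g - 1)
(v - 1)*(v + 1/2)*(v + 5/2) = v^3 + 2*v^2 - 7*v/4 - 5/4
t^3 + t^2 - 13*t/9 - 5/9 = (t - 1)*(t + 1/3)*(t + 5/3)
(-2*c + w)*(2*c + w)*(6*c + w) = -24*c^3 - 4*c^2*w + 6*c*w^2 + w^3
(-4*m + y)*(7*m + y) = -28*m^2 + 3*m*y + y^2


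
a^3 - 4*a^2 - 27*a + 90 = (a - 6)*(a - 3)*(a + 5)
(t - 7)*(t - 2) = t^2 - 9*t + 14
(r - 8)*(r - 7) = r^2 - 15*r + 56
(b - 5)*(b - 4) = b^2 - 9*b + 20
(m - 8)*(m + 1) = m^2 - 7*m - 8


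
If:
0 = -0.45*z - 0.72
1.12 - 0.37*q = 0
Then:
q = 3.03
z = -1.60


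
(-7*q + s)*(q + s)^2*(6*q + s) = -42*q^4 - 85*q^3*s - 43*q^2*s^2 + q*s^3 + s^4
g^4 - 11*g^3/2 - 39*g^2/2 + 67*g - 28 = (g - 7)*(g - 2)*(g - 1/2)*(g + 4)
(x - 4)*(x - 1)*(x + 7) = x^3 + 2*x^2 - 31*x + 28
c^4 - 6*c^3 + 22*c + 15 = (c - 5)*(c - 3)*(c + 1)^2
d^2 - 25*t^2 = (d - 5*t)*(d + 5*t)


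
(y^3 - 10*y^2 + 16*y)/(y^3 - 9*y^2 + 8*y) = (y - 2)/(y - 1)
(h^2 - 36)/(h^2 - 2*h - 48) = (h - 6)/(h - 8)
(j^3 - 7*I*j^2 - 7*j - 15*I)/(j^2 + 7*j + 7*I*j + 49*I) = (j^3 - 7*I*j^2 - 7*j - 15*I)/(j^2 + 7*j*(1 + I) + 49*I)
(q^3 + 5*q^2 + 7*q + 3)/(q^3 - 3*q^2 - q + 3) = (q^2 + 4*q + 3)/(q^2 - 4*q + 3)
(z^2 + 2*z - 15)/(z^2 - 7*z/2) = 2*(z^2 + 2*z - 15)/(z*(2*z - 7))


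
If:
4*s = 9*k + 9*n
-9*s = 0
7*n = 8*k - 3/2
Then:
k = 1/10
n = -1/10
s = 0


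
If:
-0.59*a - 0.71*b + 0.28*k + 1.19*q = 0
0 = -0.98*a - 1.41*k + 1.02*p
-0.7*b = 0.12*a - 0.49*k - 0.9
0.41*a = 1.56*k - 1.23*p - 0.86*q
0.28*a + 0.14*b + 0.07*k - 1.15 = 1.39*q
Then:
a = 6.99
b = -33.24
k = -47.61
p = -59.11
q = -5.17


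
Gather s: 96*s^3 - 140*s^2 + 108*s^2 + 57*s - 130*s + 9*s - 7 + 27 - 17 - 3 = 96*s^3 - 32*s^2 - 64*s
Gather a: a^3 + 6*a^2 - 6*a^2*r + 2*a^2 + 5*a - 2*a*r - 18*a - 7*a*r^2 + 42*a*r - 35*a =a^3 + a^2*(8 - 6*r) + a*(-7*r^2 + 40*r - 48)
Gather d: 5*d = 5*d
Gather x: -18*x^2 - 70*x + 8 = -18*x^2 - 70*x + 8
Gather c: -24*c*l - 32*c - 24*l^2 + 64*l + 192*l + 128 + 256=c*(-24*l - 32) - 24*l^2 + 256*l + 384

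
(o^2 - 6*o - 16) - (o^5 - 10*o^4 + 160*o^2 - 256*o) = -o^5 + 10*o^4 - 159*o^2 + 250*o - 16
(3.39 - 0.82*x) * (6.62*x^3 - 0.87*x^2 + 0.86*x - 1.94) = -5.4284*x^4 + 23.1552*x^3 - 3.6545*x^2 + 4.5062*x - 6.5766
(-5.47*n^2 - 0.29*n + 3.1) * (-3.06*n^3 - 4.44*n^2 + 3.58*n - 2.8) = 16.7382*n^5 + 25.1742*n^4 - 27.781*n^3 + 0.513799999999998*n^2 + 11.91*n - 8.68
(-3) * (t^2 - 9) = 27 - 3*t^2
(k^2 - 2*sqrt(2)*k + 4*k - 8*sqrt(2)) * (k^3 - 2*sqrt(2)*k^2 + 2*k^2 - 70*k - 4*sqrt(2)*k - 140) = k^5 - 4*sqrt(2)*k^4 + 6*k^4 - 54*k^3 - 24*sqrt(2)*k^3 - 372*k^2 + 108*sqrt(2)*k^2 - 496*k + 840*sqrt(2)*k + 1120*sqrt(2)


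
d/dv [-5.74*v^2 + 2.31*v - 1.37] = 2.31 - 11.48*v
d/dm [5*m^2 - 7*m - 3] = 10*m - 7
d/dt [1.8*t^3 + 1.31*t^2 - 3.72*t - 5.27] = 5.4*t^2 + 2.62*t - 3.72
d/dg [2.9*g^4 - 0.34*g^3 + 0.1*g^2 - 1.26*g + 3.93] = 11.6*g^3 - 1.02*g^2 + 0.2*g - 1.26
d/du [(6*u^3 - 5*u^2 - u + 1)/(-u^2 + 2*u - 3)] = (-6*u^4 + 24*u^3 - 65*u^2 + 32*u + 1)/(u^4 - 4*u^3 + 10*u^2 - 12*u + 9)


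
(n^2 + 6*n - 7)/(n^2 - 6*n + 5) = (n + 7)/(n - 5)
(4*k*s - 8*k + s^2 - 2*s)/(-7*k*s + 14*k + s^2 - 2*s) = (4*k + s)/(-7*k + s)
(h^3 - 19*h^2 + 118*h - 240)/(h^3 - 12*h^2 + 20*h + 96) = (h - 5)/(h + 2)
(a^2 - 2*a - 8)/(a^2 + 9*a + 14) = (a - 4)/(a + 7)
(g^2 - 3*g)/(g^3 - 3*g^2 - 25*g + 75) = g/(g^2 - 25)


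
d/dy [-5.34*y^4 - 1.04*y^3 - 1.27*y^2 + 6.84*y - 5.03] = -21.36*y^3 - 3.12*y^2 - 2.54*y + 6.84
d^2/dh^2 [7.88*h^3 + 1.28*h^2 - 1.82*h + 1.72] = 47.28*h + 2.56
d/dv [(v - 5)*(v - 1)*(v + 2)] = 3*v^2 - 8*v - 7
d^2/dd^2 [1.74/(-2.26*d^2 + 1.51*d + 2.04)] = (-17.774448*d^2 + 11.875848*d + 1.74*(4.52*d - 1.51)*(9.04*d - 3.02) + 16.044192)/(-2.26*d^2 + 1.51*d + 2.04)^3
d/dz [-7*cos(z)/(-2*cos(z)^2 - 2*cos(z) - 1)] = 7*sin(z)*cos(2*z)/(2*cos(z) + cos(2*z) + 2)^2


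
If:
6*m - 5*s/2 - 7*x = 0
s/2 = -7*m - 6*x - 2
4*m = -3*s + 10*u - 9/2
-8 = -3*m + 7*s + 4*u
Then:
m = -2275/6809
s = -8526/6809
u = -1615/27236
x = 1095/6809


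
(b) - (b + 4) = -4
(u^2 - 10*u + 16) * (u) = u^3 - 10*u^2 + 16*u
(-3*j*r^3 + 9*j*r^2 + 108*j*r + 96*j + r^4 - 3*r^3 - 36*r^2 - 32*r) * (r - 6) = -3*j*r^4 + 27*j*r^3 + 54*j*r^2 - 552*j*r - 576*j + r^5 - 9*r^4 - 18*r^3 + 184*r^2 + 192*r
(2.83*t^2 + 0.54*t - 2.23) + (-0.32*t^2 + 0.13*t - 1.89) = 2.51*t^2 + 0.67*t - 4.12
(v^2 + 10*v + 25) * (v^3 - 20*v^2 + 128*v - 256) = v^5 - 10*v^4 - 47*v^3 + 524*v^2 + 640*v - 6400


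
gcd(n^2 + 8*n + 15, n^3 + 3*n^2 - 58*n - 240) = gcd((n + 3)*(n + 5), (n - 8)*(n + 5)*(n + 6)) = n + 5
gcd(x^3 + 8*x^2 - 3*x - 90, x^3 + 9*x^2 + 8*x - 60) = x^2 + 11*x + 30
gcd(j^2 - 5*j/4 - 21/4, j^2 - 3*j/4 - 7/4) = 1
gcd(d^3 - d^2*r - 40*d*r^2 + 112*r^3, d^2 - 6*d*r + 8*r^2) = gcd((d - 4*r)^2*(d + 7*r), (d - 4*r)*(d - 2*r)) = -d + 4*r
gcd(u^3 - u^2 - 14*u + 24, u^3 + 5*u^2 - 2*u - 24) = u^2 + 2*u - 8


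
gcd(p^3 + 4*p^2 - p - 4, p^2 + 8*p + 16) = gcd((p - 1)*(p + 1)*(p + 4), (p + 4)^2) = p + 4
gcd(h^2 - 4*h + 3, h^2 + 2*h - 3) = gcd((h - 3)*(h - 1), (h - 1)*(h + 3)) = h - 1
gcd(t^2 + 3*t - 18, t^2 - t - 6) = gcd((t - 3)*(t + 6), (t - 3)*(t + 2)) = t - 3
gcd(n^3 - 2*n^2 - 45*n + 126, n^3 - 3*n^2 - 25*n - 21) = 1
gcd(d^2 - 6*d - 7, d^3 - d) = d + 1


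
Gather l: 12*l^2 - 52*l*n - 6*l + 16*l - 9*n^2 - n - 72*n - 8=12*l^2 + l*(10 - 52*n) - 9*n^2 - 73*n - 8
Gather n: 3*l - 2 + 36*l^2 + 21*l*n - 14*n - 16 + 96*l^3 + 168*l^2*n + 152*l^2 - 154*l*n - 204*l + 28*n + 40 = 96*l^3 + 188*l^2 - 201*l + n*(168*l^2 - 133*l + 14) + 22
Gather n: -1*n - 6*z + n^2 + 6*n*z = n^2 + n*(6*z - 1) - 6*z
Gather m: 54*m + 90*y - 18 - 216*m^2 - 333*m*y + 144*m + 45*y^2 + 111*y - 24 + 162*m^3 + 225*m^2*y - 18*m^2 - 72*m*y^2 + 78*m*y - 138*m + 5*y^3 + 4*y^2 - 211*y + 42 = 162*m^3 + m^2*(225*y - 234) + m*(-72*y^2 - 255*y + 60) + 5*y^3 + 49*y^2 - 10*y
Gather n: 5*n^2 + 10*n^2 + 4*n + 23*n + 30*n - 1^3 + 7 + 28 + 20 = 15*n^2 + 57*n + 54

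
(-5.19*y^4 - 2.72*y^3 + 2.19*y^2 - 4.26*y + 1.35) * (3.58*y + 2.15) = -18.5802*y^5 - 20.8961*y^4 + 1.9922*y^3 - 10.5423*y^2 - 4.326*y + 2.9025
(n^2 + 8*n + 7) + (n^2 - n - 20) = 2*n^2 + 7*n - 13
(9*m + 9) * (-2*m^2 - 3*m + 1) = -18*m^3 - 45*m^2 - 18*m + 9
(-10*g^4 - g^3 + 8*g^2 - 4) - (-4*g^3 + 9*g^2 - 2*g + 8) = -10*g^4 + 3*g^3 - g^2 + 2*g - 12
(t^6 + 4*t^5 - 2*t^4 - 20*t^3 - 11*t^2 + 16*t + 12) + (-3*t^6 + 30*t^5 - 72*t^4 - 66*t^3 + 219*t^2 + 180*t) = -2*t^6 + 34*t^5 - 74*t^4 - 86*t^3 + 208*t^2 + 196*t + 12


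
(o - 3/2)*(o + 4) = o^2 + 5*o/2 - 6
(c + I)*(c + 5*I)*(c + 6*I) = c^3 + 12*I*c^2 - 41*c - 30*I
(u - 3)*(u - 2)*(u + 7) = u^3 + 2*u^2 - 29*u + 42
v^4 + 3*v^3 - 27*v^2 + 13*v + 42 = (v - 3)*(v - 2)*(v + 1)*(v + 7)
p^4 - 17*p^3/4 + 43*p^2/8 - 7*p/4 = p*(p - 2)*(p - 7/4)*(p - 1/2)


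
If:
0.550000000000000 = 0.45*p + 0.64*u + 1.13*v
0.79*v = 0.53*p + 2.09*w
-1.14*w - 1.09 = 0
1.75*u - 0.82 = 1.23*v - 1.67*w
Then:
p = 2.43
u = 0.75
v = -0.90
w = -0.96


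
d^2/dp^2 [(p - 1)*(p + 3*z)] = 2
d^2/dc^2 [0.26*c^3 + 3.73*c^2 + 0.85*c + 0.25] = 1.56*c + 7.46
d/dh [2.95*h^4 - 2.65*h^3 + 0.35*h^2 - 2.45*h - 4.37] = 11.8*h^3 - 7.95*h^2 + 0.7*h - 2.45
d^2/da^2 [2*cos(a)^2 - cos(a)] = cos(a) - 4*cos(2*a)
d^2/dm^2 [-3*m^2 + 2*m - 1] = -6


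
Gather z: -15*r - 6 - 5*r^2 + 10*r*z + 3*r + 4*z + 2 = -5*r^2 - 12*r + z*(10*r + 4) - 4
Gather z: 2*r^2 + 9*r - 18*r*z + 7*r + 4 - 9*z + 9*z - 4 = 2*r^2 - 18*r*z + 16*r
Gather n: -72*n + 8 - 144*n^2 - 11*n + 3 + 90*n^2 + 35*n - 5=-54*n^2 - 48*n + 6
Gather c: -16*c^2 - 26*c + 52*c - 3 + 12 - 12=-16*c^2 + 26*c - 3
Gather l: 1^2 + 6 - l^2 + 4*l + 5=-l^2 + 4*l + 12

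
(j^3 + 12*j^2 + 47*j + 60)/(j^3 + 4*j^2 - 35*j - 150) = (j^2 + 7*j + 12)/(j^2 - j - 30)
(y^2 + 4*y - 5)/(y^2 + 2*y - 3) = (y + 5)/(y + 3)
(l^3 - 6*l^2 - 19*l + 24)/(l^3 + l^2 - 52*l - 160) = (l^2 + 2*l - 3)/(l^2 + 9*l + 20)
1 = 1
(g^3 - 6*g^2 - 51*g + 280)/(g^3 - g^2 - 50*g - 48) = (g^2 + 2*g - 35)/(g^2 + 7*g + 6)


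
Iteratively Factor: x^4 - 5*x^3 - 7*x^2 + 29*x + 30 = (x + 2)*(x^3 - 7*x^2 + 7*x + 15) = (x + 1)*(x + 2)*(x^2 - 8*x + 15) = (x - 3)*(x + 1)*(x + 2)*(x - 5)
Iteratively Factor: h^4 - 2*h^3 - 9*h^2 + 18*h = (h - 3)*(h^3 + h^2 - 6*h) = (h - 3)*(h + 3)*(h^2 - 2*h) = h*(h - 3)*(h + 3)*(h - 2)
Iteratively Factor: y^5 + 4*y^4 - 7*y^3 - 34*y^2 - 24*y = (y + 2)*(y^4 + 2*y^3 - 11*y^2 - 12*y) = (y + 2)*(y + 4)*(y^3 - 2*y^2 - 3*y) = y*(y + 2)*(y + 4)*(y^2 - 2*y - 3) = y*(y + 1)*(y + 2)*(y + 4)*(y - 3)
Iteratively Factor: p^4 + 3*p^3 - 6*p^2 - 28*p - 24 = (p + 2)*(p^3 + p^2 - 8*p - 12) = (p - 3)*(p + 2)*(p^2 + 4*p + 4) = (p - 3)*(p + 2)^2*(p + 2)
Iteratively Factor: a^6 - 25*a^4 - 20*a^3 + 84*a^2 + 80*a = (a + 2)*(a^5 - 2*a^4 - 21*a^3 + 22*a^2 + 40*a) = (a - 2)*(a + 2)*(a^4 - 21*a^2 - 20*a) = (a - 2)*(a + 1)*(a + 2)*(a^3 - a^2 - 20*a) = a*(a - 2)*(a + 1)*(a + 2)*(a^2 - a - 20) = a*(a - 5)*(a - 2)*(a + 1)*(a + 2)*(a + 4)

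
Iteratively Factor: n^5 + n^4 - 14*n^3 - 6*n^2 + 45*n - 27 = (n + 3)*(n^4 - 2*n^3 - 8*n^2 + 18*n - 9) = (n - 1)*(n + 3)*(n^3 - n^2 - 9*n + 9) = (n - 1)*(n + 3)^2*(n^2 - 4*n + 3) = (n - 1)^2*(n + 3)^2*(n - 3)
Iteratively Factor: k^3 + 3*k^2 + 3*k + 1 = (k + 1)*(k^2 + 2*k + 1) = (k + 1)^2*(k + 1)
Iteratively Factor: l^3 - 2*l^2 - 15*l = (l)*(l^2 - 2*l - 15) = l*(l - 5)*(l + 3)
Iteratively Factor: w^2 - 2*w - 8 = (w - 4)*(w + 2)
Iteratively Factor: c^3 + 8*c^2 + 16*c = (c + 4)*(c^2 + 4*c) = (c + 4)^2*(c)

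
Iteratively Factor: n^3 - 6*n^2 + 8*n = (n)*(n^2 - 6*n + 8) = n*(n - 2)*(n - 4)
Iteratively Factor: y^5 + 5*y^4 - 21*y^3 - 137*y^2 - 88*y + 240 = (y + 3)*(y^4 + 2*y^3 - 27*y^2 - 56*y + 80) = (y - 1)*(y + 3)*(y^3 + 3*y^2 - 24*y - 80) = (y - 1)*(y + 3)*(y + 4)*(y^2 - y - 20) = (y - 5)*(y - 1)*(y + 3)*(y + 4)*(y + 4)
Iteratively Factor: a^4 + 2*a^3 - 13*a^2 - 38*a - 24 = (a - 4)*(a^3 + 6*a^2 + 11*a + 6) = (a - 4)*(a + 3)*(a^2 + 3*a + 2) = (a - 4)*(a + 2)*(a + 3)*(a + 1)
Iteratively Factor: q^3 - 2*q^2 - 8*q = (q - 4)*(q^2 + 2*q) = q*(q - 4)*(q + 2)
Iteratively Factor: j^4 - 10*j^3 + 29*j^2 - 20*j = (j)*(j^3 - 10*j^2 + 29*j - 20) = j*(j - 4)*(j^2 - 6*j + 5) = j*(j - 4)*(j - 1)*(j - 5)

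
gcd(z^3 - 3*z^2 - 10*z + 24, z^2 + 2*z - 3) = z + 3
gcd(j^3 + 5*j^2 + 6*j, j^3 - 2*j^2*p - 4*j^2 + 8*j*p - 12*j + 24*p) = j + 2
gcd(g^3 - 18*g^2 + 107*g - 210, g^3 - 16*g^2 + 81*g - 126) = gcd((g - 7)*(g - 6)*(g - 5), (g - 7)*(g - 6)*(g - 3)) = g^2 - 13*g + 42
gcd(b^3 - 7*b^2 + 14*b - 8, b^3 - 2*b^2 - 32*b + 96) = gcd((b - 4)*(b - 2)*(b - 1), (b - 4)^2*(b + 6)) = b - 4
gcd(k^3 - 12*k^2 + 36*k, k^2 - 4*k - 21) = 1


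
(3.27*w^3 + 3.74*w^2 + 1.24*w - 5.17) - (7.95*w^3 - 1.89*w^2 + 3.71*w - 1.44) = -4.68*w^3 + 5.63*w^2 - 2.47*w - 3.73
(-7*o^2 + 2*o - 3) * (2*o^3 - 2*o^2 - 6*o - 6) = -14*o^5 + 18*o^4 + 32*o^3 + 36*o^2 + 6*o + 18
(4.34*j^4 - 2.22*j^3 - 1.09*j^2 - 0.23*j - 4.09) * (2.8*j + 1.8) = 12.152*j^5 + 1.596*j^4 - 7.048*j^3 - 2.606*j^2 - 11.866*j - 7.362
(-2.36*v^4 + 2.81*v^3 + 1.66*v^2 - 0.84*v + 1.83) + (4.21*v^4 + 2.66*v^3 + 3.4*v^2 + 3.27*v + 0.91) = 1.85*v^4 + 5.47*v^3 + 5.06*v^2 + 2.43*v + 2.74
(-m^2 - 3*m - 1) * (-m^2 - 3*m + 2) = m^4 + 6*m^3 + 8*m^2 - 3*m - 2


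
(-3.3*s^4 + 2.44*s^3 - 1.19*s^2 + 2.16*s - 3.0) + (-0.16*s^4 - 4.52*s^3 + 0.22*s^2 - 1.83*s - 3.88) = -3.46*s^4 - 2.08*s^3 - 0.97*s^2 + 0.33*s - 6.88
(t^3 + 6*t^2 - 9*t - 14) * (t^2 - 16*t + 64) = t^5 - 10*t^4 - 41*t^3 + 514*t^2 - 352*t - 896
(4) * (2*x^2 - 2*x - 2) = 8*x^2 - 8*x - 8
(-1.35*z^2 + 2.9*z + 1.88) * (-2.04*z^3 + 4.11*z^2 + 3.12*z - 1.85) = 2.754*z^5 - 11.4645*z^4 + 3.8718*z^3 + 19.2723*z^2 + 0.500599999999999*z - 3.478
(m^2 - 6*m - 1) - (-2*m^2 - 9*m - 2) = 3*m^2 + 3*m + 1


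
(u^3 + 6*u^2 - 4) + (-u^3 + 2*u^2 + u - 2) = 8*u^2 + u - 6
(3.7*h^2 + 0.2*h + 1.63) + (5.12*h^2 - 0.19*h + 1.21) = 8.82*h^2 + 0.01*h + 2.84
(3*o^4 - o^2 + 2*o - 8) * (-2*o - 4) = -6*o^5 - 12*o^4 + 2*o^3 + 8*o + 32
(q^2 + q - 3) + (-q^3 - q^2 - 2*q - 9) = -q^3 - q - 12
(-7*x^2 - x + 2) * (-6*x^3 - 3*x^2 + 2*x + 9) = 42*x^5 + 27*x^4 - 23*x^3 - 71*x^2 - 5*x + 18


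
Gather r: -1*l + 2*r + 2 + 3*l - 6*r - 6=2*l - 4*r - 4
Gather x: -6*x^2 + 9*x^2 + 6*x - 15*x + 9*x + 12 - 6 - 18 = 3*x^2 - 12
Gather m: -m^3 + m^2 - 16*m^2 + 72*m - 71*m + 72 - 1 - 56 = -m^3 - 15*m^2 + m + 15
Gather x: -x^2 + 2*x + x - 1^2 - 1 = -x^2 + 3*x - 2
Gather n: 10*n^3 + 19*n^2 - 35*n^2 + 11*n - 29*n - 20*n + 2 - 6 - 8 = 10*n^3 - 16*n^2 - 38*n - 12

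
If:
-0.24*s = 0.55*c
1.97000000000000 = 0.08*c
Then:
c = 24.62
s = -56.43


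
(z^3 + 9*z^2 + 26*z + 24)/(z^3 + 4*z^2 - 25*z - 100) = (z^2 + 5*z + 6)/(z^2 - 25)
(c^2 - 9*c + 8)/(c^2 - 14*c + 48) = (c - 1)/(c - 6)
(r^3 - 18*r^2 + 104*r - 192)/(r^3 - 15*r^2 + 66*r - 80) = (r^2 - 10*r + 24)/(r^2 - 7*r + 10)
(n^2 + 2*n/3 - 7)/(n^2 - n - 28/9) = 3*(n + 3)/(3*n + 4)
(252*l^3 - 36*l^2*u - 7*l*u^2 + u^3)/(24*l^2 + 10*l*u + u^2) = (42*l^2 - 13*l*u + u^2)/(4*l + u)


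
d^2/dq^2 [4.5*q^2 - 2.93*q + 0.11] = 9.00000000000000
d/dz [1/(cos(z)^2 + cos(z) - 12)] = (2*cos(z) + 1)*sin(z)/(cos(z)^2 + cos(z) - 12)^2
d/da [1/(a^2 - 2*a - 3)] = 2*(1 - a)/(-a^2 + 2*a + 3)^2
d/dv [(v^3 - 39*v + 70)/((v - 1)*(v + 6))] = (v^4 + 10*v^3 + 21*v^2 - 140*v - 116)/(v^4 + 10*v^3 + 13*v^2 - 60*v + 36)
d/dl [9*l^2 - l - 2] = 18*l - 1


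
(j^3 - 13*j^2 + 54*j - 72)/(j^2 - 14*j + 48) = (j^2 - 7*j + 12)/(j - 8)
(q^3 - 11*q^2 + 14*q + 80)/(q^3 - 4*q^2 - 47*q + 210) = (q^2 - 6*q - 16)/(q^2 + q - 42)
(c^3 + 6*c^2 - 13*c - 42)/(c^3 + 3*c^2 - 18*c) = (c^2 + 9*c + 14)/(c*(c + 6))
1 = 1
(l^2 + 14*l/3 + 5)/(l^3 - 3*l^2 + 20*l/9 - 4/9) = 3*(3*l^2 + 14*l + 15)/(9*l^3 - 27*l^2 + 20*l - 4)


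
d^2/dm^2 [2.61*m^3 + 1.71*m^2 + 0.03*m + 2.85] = 15.66*m + 3.42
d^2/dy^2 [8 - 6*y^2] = -12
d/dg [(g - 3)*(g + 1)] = 2*g - 2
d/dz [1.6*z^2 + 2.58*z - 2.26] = 3.2*z + 2.58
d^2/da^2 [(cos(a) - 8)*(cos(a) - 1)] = 9*cos(a) - 2*cos(2*a)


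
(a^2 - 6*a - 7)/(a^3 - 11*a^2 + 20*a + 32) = (a - 7)/(a^2 - 12*a + 32)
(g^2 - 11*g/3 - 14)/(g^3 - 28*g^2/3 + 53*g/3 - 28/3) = (3*g^2 - 11*g - 42)/(3*g^3 - 28*g^2 + 53*g - 28)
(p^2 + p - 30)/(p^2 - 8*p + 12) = (p^2 + p - 30)/(p^2 - 8*p + 12)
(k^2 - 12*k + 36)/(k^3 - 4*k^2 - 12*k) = (k - 6)/(k*(k + 2))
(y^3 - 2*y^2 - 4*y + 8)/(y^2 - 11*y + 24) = (y^3 - 2*y^2 - 4*y + 8)/(y^2 - 11*y + 24)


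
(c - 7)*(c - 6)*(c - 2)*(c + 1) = c^4 - 14*c^3 + 53*c^2 - 16*c - 84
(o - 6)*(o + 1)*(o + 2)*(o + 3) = o^4 - 25*o^2 - 60*o - 36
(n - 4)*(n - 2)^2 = n^3 - 8*n^2 + 20*n - 16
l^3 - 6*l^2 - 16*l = l*(l - 8)*(l + 2)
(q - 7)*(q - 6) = q^2 - 13*q + 42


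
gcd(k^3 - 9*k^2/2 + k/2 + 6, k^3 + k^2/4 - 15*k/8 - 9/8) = k^2 - k/2 - 3/2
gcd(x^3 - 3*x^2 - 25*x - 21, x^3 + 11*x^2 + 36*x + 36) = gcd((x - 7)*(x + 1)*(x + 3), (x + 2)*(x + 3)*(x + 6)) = x + 3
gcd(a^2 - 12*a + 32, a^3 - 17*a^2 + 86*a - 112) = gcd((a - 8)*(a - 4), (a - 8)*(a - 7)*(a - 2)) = a - 8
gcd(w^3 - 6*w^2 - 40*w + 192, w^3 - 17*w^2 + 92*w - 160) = w^2 - 12*w + 32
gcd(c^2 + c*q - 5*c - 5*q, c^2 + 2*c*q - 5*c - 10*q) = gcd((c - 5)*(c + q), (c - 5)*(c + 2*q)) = c - 5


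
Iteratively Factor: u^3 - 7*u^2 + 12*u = (u - 3)*(u^2 - 4*u) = (u - 4)*(u - 3)*(u)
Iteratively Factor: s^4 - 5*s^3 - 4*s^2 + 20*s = (s - 2)*(s^3 - 3*s^2 - 10*s) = (s - 5)*(s - 2)*(s^2 + 2*s) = (s - 5)*(s - 2)*(s + 2)*(s)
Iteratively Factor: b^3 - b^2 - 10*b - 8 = (b - 4)*(b^2 + 3*b + 2) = (b - 4)*(b + 1)*(b + 2)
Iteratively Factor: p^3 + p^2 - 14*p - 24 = (p + 3)*(p^2 - 2*p - 8) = (p - 4)*(p + 3)*(p + 2)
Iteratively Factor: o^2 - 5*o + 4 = (o - 1)*(o - 4)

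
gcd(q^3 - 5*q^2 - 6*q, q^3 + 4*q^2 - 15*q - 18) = q + 1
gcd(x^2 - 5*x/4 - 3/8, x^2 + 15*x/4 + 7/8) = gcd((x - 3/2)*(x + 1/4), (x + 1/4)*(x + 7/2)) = x + 1/4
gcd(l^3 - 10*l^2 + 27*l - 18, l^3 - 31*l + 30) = l - 1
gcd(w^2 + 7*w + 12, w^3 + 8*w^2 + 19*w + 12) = w^2 + 7*w + 12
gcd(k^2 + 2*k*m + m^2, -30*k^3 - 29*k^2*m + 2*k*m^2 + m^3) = k + m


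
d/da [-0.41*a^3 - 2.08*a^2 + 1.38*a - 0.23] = -1.23*a^2 - 4.16*a + 1.38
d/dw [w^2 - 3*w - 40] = 2*w - 3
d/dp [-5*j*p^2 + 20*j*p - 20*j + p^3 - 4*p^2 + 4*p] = -10*j*p + 20*j + 3*p^2 - 8*p + 4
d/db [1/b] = -1/b^2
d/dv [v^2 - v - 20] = 2*v - 1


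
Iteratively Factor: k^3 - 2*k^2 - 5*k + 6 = (k - 1)*(k^2 - k - 6) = (k - 3)*(k - 1)*(k + 2)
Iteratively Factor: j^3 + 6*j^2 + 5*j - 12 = (j + 3)*(j^2 + 3*j - 4) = (j - 1)*(j + 3)*(j + 4)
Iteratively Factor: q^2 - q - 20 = (q - 5)*(q + 4)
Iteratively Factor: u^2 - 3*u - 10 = (u + 2)*(u - 5)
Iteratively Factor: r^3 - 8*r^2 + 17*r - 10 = (r - 1)*(r^2 - 7*r + 10) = (r - 2)*(r - 1)*(r - 5)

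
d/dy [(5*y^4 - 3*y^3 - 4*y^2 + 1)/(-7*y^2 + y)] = (-70*y^5 + 36*y^4 - 6*y^3 - 4*y^2 + 14*y - 1)/(y^2*(49*y^2 - 14*y + 1))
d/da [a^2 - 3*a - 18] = 2*a - 3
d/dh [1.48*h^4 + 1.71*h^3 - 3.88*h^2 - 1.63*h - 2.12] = 5.92*h^3 + 5.13*h^2 - 7.76*h - 1.63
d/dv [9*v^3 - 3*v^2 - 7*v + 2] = 27*v^2 - 6*v - 7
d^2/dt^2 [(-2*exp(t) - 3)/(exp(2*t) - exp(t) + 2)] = (-2*exp(4*t) - 14*exp(3*t) + 33*exp(2*t) + 17*exp(t) - 14)*exp(t)/(exp(6*t) - 3*exp(5*t) + 9*exp(4*t) - 13*exp(3*t) + 18*exp(2*t) - 12*exp(t) + 8)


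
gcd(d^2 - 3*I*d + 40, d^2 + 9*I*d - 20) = d + 5*I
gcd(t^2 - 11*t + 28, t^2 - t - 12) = t - 4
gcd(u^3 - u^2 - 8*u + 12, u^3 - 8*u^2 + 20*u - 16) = u^2 - 4*u + 4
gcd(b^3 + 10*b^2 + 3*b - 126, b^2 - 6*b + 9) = b - 3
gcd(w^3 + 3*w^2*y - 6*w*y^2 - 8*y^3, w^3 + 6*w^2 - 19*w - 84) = 1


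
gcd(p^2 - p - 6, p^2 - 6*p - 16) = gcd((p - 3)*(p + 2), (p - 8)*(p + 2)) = p + 2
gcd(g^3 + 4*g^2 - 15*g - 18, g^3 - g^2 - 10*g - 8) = g + 1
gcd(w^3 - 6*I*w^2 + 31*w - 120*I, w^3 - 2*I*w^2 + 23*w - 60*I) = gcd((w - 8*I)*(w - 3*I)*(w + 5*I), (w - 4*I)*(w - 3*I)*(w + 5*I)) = w^2 + 2*I*w + 15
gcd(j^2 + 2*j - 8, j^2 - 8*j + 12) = j - 2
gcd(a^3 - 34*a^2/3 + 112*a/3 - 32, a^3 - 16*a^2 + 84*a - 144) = a^2 - 10*a + 24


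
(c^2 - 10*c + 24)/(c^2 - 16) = (c - 6)/(c + 4)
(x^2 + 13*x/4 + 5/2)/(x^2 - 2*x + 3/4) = (4*x^2 + 13*x + 10)/(4*x^2 - 8*x + 3)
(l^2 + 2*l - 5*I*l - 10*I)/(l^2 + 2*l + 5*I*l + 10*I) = (l - 5*I)/(l + 5*I)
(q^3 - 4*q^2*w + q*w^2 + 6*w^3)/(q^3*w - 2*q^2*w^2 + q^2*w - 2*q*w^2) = (q^2 - 2*q*w - 3*w^2)/(q*w*(q + 1))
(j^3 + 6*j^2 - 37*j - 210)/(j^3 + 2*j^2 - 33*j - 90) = (j + 7)/(j + 3)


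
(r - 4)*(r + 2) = r^2 - 2*r - 8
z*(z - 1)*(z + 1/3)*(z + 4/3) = z^4 + 2*z^3/3 - 11*z^2/9 - 4*z/9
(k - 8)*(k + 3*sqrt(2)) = k^2 - 8*k + 3*sqrt(2)*k - 24*sqrt(2)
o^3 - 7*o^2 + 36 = (o - 6)*(o - 3)*(o + 2)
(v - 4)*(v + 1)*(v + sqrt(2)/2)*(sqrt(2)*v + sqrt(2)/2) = sqrt(2)*v^4 - 5*sqrt(2)*v^3/2 + v^3 - 11*sqrt(2)*v^2/2 - 5*v^2/2 - 11*v/2 - 2*sqrt(2)*v - 2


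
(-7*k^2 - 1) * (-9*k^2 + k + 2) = 63*k^4 - 7*k^3 - 5*k^2 - k - 2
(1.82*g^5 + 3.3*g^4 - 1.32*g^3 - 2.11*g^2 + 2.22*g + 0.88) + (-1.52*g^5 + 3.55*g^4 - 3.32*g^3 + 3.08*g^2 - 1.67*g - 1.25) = 0.3*g^5 + 6.85*g^4 - 4.64*g^3 + 0.97*g^2 + 0.55*g - 0.37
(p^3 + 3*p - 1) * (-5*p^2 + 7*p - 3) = -5*p^5 + 7*p^4 - 18*p^3 + 26*p^2 - 16*p + 3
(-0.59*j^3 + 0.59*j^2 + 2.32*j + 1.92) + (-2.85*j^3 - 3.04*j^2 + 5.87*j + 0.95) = -3.44*j^3 - 2.45*j^2 + 8.19*j + 2.87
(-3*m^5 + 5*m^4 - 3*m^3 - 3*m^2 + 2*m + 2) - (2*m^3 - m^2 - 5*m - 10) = -3*m^5 + 5*m^4 - 5*m^3 - 2*m^2 + 7*m + 12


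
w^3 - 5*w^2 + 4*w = w*(w - 4)*(w - 1)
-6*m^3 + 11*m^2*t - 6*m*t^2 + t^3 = (-3*m + t)*(-2*m + t)*(-m + t)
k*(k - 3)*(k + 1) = k^3 - 2*k^2 - 3*k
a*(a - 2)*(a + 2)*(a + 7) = a^4 + 7*a^3 - 4*a^2 - 28*a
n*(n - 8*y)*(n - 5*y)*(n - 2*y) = n^4 - 15*n^3*y + 66*n^2*y^2 - 80*n*y^3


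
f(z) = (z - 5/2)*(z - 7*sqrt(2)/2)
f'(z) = 2*z - 7*sqrt(2)/2 - 5/2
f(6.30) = 5.13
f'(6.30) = 5.15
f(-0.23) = 14.14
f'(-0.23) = -7.91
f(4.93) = -0.05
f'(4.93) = 2.41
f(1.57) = 3.14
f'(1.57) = -4.31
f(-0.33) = 14.94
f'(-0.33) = -8.11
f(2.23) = 0.73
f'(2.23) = -2.99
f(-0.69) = 17.99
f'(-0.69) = -8.83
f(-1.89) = 30.03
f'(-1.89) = -11.23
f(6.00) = 3.68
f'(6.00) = 4.55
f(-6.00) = 93.07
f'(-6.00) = -19.45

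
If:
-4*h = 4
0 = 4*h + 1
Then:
No Solution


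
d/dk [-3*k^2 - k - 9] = -6*k - 1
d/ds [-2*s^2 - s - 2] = -4*s - 1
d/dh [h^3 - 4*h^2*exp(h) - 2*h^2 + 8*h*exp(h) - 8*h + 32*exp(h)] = -4*h^2*exp(h) + 3*h^2 - 4*h + 40*exp(h) - 8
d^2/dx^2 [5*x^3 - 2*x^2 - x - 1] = 30*x - 4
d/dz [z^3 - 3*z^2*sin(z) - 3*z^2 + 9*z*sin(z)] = -3*z^2*cos(z) + 3*z^2 - 6*z*sin(z) + 9*z*cos(z) - 6*z + 9*sin(z)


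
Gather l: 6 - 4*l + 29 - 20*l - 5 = 30 - 24*l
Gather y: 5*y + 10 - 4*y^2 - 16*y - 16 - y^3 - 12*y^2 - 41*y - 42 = -y^3 - 16*y^2 - 52*y - 48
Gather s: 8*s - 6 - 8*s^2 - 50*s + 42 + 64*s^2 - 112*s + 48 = 56*s^2 - 154*s + 84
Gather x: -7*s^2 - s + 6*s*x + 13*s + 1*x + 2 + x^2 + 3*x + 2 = -7*s^2 + 12*s + x^2 + x*(6*s + 4) + 4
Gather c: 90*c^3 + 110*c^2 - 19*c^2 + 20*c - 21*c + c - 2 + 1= 90*c^3 + 91*c^2 - 1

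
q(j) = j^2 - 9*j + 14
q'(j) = 2*j - 9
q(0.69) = 8.27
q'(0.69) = -7.62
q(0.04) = 13.64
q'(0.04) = -8.92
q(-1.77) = 33.06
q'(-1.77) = -12.54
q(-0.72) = 21.00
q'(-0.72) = -10.44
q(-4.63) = 77.11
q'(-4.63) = -18.26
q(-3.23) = 53.50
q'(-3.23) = -15.46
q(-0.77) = 21.52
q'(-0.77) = -10.54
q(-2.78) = 46.75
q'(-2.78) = -14.56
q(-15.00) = 374.00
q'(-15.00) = -39.00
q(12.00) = 50.00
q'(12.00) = 15.00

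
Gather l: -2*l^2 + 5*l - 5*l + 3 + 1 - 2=2 - 2*l^2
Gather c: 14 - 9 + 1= 6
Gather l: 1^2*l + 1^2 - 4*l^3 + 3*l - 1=-4*l^3 + 4*l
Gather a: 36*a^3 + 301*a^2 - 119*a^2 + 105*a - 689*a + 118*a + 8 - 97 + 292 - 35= 36*a^3 + 182*a^2 - 466*a + 168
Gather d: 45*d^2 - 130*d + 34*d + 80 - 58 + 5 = 45*d^2 - 96*d + 27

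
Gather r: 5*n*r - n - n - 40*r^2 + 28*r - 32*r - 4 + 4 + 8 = -2*n - 40*r^2 + r*(5*n - 4) + 8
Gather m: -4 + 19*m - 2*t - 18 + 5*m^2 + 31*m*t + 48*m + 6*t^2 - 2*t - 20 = 5*m^2 + m*(31*t + 67) + 6*t^2 - 4*t - 42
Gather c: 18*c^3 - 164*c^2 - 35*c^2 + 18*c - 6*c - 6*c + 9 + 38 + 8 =18*c^3 - 199*c^2 + 6*c + 55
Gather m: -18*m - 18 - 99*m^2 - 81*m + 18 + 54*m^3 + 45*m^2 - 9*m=54*m^3 - 54*m^2 - 108*m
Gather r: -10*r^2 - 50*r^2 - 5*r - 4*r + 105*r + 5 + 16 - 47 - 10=-60*r^2 + 96*r - 36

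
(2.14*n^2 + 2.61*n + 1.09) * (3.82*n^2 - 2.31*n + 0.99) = 8.1748*n^4 + 5.0268*n^3 + 0.253300000000001*n^2 + 0.0659999999999998*n + 1.0791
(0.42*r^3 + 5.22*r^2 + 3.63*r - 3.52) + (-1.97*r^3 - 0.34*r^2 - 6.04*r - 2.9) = -1.55*r^3 + 4.88*r^2 - 2.41*r - 6.42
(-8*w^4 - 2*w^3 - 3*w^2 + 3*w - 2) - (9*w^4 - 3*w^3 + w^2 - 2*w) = -17*w^4 + w^3 - 4*w^2 + 5*w - 2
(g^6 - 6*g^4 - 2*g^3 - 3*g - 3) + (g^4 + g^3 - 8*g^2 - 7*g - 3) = g^6 - 5*g^4 - g^3 - 8*g^2 - 10*g - 6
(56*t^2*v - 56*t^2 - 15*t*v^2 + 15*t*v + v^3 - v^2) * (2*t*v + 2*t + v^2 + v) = 112*t^3*v^2 - 112*t^3 + 26*t^2*v^3 - 26*t^2*v - 13*t*v^4 + 13*t*v^2 + v^5 - v^3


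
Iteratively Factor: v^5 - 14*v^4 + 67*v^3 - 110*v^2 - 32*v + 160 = (v - 4)*(v^4 - 10*v^3 + 27*v^2 - 2*v - 40) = (v - 4)^2*(v^3 - 6*v^2 + 3*v + 10) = (v - 5)*(v - 4)^2*(v^2 - v - 2) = (v - 5)*(v - 4)^2*(v + 1)*(v - 2)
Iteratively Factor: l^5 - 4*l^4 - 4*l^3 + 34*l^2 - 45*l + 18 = (l - 2)*(l^4 - 2*l^3 - 8*l^2 + 18*l - 9) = (l - 3)*(l - 2)*(l^3 + l^2 - 5*l + 3) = (l - 3)*(l - 2)*(l - 1)*(l^2 + 2*l - 3) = (l - 3)*(l - 2)*(l - 1)*(l + 3)*(l - 1)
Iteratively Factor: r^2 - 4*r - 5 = (r - 5)*(r + 1)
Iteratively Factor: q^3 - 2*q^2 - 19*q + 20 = (q - 5)*(q^2 + 3*q - 4) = (q - 5)*(q - 1)*(q + 4)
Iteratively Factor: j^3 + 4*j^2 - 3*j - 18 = (j + 3)*(j^2 + j - 6) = (j - 2)*(j + 3)*(j + 3)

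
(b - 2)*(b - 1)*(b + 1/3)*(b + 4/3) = b^4 - 4*b^3/3 - 23*b^2/9 + 2*b + 8/9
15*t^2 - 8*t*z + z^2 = (-5*t + z)*(-3*t + z)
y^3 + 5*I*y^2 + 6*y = y*(y - I)*(y + 6*I)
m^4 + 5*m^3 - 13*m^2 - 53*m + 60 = (m - 3)*(m - 1)*(m + 4)*(m + 5)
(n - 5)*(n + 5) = n^2 - 25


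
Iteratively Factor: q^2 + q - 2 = (q - 1)*(q + 2)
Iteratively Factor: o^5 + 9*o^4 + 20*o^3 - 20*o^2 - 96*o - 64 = (o + 4)*(o^4 + 5*o^3 - 20*o - 16) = (o + 2)*(o + 4)*(o^3 + 3*o^2 - 6*o - 8) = (o + 2)*(o + 4)^2*(o^2 - o - 2) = (o + 1)*(o + 2)*(o + 4)^2*(o - 2)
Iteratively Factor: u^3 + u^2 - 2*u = (u - 1)*(u^2 + 2*u) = (u - 1)*(u + 2)*(u)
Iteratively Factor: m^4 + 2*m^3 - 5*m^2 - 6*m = (m)*(m^3 + 2*m^2 - 5*m - 6) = m*(m + 3)*(m^2 - m - 2) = m*(m + 1)*(m + 3)*(m - 2)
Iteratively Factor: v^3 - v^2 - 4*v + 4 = (v - 1)*(v^2 - 4) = (v - 1)*(v + 2)*(v - 2)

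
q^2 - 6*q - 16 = (q - 8)*(q + 2)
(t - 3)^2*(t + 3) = t^3 - 3*t^2 - 9*t + 27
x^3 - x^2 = x^2*(x - 1)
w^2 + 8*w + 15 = (w + 3)*(w + 5)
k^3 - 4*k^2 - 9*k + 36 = (k - 4)*(k - 3)*(k + 3)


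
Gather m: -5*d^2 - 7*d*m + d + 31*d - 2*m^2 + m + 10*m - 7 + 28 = -5*d^2 + 32*d - 2*m^2 + m*(11 - 7*d) + 21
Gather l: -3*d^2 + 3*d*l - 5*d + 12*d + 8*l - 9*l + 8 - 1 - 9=-3*d^2 + 7*d + l*(3*d - 1) - 2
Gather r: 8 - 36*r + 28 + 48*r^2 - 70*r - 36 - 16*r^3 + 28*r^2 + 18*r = -16*r^3 + 76*r^2 - 88*r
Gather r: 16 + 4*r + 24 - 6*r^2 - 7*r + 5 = -6*r^2 - 3*r + 45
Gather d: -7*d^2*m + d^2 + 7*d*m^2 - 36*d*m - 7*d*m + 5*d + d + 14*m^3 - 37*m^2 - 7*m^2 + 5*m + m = d^2*(1 - 7*m) + d*(7*m^2 - 43*m + 6) + 14*m^3 - 44*m^2 + 6*m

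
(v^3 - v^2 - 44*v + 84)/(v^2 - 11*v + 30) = (v^2 + 5*v - 14)/(v - 5)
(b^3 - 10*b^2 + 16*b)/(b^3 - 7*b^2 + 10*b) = (b - 8)/(b - 5)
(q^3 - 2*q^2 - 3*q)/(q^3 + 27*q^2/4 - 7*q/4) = 4*(q^2 - 2*q - 3)/(4*q^2 + 27*q - 7)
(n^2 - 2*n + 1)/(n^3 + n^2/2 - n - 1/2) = 2*(n - 1)/(2*n^2 + 3*n + 1)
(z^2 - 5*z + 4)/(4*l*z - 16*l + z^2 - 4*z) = (z - 1)/(4*l + z)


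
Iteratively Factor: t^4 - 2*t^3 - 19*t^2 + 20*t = (t)*(t^3 - 2*t^2 - 19*t + 20) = t*(t + 4)*(t^2 - 6*t + 5) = t*(t - 5)*(t + 4)*(t - 1)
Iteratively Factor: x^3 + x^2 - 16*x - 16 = (x - 4)*(x^2 + 5*x + 4) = (x - 4)*(x + 4)*(x + 1)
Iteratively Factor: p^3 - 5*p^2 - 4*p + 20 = (p + 2)*(p^2 - 7*p + 10) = (p - 2)*(p + 2)*(p - 5)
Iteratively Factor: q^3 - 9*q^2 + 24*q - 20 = (q - 2)*(q^2 - 7*q + 10) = (q - 5)*(q - 2)*(q - 2)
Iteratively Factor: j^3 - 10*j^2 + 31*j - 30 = (j - 2)*(j^2 - 8*j + 15) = (j - 5)*(j - 2)*(j - 3)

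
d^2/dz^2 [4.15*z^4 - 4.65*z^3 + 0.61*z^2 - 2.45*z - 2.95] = 49.8*z^2 - 27.9*z + 1.22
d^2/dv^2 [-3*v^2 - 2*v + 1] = -6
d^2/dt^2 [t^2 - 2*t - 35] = 2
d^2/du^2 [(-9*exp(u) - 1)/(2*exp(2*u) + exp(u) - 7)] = 2*(-18*exp(4*u) + exp(3*u) - 381*exp(2*u) - 60*exp(u) - 224)*exp(u)/(8*exp(6*u) + 12*exp(5*u) - 78*exp(4*u) - 83*exp(3*u) + 273*exp(2*u) + 147*exp(u) - 343)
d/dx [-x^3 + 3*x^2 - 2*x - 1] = -3*x^2 + 6*x - 2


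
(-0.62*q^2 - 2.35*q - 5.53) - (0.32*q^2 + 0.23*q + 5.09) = -0.94*q^2 - 2.58*q - 10.62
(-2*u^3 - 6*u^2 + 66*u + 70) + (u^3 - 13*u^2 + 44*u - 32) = -u^3 - 19*u^2 + 110*u + 38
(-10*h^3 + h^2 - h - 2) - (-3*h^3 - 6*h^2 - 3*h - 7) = -7*h^3 + 7*h^2 + 2*h + 5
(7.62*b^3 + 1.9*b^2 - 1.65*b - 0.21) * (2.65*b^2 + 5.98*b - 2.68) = 20.193*b^5 + 50.6026*b^4 - 13.4321*b^3 - 15.5155*b^2 + 3.1662*b + 0.5628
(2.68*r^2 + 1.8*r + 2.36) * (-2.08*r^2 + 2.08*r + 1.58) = -5.5744*r^4 + 1.8304*r^3 + 3.0696*r^2 + 7.7528*r + 3.7288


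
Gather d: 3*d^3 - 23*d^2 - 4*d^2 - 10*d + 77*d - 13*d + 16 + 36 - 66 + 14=3*d^3 - 27*d^2 + 54*d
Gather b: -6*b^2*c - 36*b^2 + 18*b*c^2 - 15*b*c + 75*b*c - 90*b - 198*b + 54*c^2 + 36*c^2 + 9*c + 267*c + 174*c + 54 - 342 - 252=b^2*(-6*c - 36) + b*(18*c^2 + 60*c - 288) + 90*c^2 + 450*c - 540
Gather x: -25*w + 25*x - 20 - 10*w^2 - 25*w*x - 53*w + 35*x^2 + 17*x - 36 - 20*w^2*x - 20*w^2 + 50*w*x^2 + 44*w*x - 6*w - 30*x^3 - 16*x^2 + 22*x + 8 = -30*w^2 - 84*w - 30*x^3 + x^2*(50*w + 19) + x*(-20*w^2 + 19*w + 64) - 48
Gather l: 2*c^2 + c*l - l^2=2*c^2 + c*l - l^2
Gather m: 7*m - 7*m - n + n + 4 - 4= 0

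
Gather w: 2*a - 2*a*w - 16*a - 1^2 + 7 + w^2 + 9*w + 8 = -14*a + w^2 + w*(9 - 2*a) + 14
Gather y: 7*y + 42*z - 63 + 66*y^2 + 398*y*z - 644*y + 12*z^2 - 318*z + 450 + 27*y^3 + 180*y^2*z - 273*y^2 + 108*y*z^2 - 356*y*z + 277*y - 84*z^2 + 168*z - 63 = 27*y^3 + y^2*(180*z - 207) + y*(108*z^2 + 42*z - 360) - 72*z^2 - 108*z + 324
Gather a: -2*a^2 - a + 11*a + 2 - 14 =-2*a^2 + 10*a - 12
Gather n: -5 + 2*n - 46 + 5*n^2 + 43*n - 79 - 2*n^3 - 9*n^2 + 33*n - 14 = -2*n^3 - 4*n^2 + 78*n - 144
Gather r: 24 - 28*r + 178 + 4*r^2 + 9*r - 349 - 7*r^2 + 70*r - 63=-3*r^2 + 51*r - 210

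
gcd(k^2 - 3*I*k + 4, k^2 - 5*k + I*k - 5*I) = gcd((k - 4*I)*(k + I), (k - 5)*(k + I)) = k + I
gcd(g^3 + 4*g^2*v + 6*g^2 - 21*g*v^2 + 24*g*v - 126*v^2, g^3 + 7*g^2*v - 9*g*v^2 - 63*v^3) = -g^2 - 4*g*v + 21*v^2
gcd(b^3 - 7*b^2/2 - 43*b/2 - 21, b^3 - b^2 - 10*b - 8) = b + 2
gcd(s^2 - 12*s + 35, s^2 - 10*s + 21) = s - 7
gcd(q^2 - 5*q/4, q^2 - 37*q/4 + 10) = q - 5/4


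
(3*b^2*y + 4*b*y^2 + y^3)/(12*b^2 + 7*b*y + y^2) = y*(b + y)/(4*b + y)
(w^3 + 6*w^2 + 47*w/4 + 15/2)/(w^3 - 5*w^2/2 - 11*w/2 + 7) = (4*w^2 + 16*w + 15)/(2*(2*w^2 - 9*w + 7))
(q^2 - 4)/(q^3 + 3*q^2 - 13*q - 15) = (q^2 - 4)/(q^3 + 3*q^2 - 13*q - 15)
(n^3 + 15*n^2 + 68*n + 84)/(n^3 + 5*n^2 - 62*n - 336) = (n + 2)/(n - 8)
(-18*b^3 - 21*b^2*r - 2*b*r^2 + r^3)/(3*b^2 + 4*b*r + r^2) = -6*b + r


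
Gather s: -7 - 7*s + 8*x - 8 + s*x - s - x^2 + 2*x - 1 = s*(x - 8) - x^2 + 10*x - 16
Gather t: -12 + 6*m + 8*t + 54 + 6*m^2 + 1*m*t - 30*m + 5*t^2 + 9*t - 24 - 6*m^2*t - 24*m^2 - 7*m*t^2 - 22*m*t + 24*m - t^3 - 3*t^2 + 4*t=-18*m^2 - t^3 + t^2*(2 - 7*m) + t*(-6*m^2 - 21*m + 21) + 18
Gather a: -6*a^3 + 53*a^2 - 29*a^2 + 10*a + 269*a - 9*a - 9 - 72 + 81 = -6*a^3 + 24*a^2 + 270*a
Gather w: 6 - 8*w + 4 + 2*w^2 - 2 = 2*w^2 - 8*w + 8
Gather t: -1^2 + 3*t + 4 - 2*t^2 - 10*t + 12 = -2*t^2 - 7*t + 15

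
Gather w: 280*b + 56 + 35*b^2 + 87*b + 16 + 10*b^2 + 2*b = 45*b^2 + 369*b + 72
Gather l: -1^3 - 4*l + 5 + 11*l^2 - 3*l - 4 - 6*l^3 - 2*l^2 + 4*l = -6*l^3 + 9*l^2 - 3*l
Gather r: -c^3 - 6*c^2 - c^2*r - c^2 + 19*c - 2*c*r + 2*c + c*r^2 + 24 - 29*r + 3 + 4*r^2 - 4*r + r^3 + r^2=-c^3 - 7*c^2 + 21*c + r^3 + r^2*(c + 5) + r*(-c^2 - 2*c - 33) + 27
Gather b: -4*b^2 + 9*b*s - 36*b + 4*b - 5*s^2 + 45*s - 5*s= -4*b^2 + b*(9*s - 32) - 5*s^2 + 40*s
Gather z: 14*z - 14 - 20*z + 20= 6 - 6*z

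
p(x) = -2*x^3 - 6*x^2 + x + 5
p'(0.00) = 1.00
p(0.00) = 5.00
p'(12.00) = -1007.00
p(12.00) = -4303.00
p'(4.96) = -206.13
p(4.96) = -381.70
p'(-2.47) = -5.97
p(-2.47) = -3.94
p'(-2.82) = -12.87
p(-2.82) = -0.68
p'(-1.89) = 2.25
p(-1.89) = -4.82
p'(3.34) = -106.01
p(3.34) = -133.11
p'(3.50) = -114.50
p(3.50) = -150.75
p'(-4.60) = -70.76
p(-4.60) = 68.11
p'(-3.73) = -37.72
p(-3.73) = 21.58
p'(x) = -6*x^2 - 12*x + 1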